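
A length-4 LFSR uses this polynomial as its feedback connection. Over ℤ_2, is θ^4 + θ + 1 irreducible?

Write f(θ) = θ^4 + θ + 1.
Check for roots in ℤ_2: f(0) = 1; f(1) = 1.
No roots, so no linear factors.
Monic irreducibles of degree 2 over GF(2): θ^2 + θ + 1.
None of them divide f (all give nonzero remainder).
No irreducible factor of degree ≤ 2 exists, so f is irreducible over GF(2).

Yes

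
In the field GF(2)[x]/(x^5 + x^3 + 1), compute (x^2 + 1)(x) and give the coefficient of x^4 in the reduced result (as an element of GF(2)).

Multiply in GF(2)[x]: (x^2 + 1)·(x) = x^3 + x.
Reduced: x^3 + x.

0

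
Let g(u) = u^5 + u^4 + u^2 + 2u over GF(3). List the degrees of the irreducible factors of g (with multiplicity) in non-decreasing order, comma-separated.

Roots in GF(3): g(0) = 0 → root; g(1) = 2; g(2) = 2.
Linear factors from roots: (u).
Complete factorization: g(u) = (u)·(u^2 + 1)·(u^2 + u + 2).
Factor degrees with multiplicity: 1 + 2 + 2 = 5.

1, 2, 2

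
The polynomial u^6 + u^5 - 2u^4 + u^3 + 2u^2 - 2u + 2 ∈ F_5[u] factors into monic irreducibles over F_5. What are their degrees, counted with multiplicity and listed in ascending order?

3, 3

Write f(u) = u^6 + u^5 - 2u^4 + u^3 + 2u^2 - 2u + 2.
Roots in F_5: f(0) = 2; f(1) = 3; f(2) = 3; f(3) = 1; f(4) = 3.
Complete factorization: f(u) = (u^3 - 2u + 2)·(u^3 + u^2 + 1).
Factor degrees with multiplicity: 3 + 3 = 6.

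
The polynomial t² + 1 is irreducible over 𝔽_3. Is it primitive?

No

Write f(t) = t² + 1.
|GF(3^2)^×| = 3^2 − 1 = 8. Prime factorization: 8 = 2^3.
f is primitive ⇔ t has order 8 in GF(3)[t]/(f), i.e. t^(8/q) ≠ 1 for each prime q | 8.
t^(4) mod f = 1
Since t^(4) = 1, the order of t divides 4 < 8; not primitive.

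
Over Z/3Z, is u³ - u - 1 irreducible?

Write m(u) = u³ - u - 1.
Check for roots in Z/3Z: m(0) = 2; m(1) = 2; m(2) = 2.
No roots. A degree-3 polynomial over a field with no linear factor is irreducible.

Yes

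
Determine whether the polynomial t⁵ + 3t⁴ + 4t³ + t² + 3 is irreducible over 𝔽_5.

Write P(t) = t⁵ + 3t⁴ + 4t³ + t² + 3.
Check for roots in 𝔽_5: P(0) = 3; P(1) = 2; P(2) = 4; P(3) = 1; P(4) = 2.
No roots, so no linear factors.
Degree-2 irreducible divisors: test the 10 monic irreducibles of degree 2 over GF(5).
None of them divide P (all give nonzero remainder).
No irreducible factor of degree ≤ 2 exists, so P is irreducible over GF(5).

Yes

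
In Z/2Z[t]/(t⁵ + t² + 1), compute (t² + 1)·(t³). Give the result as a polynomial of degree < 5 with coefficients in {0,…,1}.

Multiply in Z/2Z[t]: (t² + 1)·(t³) = t⁵ + t³.
Reduce using t⁵ ≡ t² + 1 (mod t⁵ + t² + 1).
Reduced: t³ + t² + 1.

t^3 + t^2 + 1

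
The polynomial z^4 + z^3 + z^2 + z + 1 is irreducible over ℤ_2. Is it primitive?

No

Write f(z) = z^4 + z^3 + z^2 + z + 1.
|GF(2^4)^×| = 2^4 − 1 = 15. Prime factorization: 15 = 3·5.
f is primitive ⇔ z has order 15 in GF(2)[z]/(f), i.e. z^(15/q) ≠ 1 for each prime q | 15.
z^(5) mod f = 1
z^(3) mod f = z^3.
Since z^(5) = 1, the order of z divides 5 < 15; not primitive.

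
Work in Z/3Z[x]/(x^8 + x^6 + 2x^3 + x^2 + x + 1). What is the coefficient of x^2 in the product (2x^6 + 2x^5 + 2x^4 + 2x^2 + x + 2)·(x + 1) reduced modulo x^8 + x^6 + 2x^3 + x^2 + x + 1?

Multiply in Z/3Z[x]: (2x^6 + 2x^5 + 2x^4 + 2x^2 + x + 2)·(x + 1) = 2x^7 + x^6 + x^5 + 2x^4 + 2x^3 + 2.
Reduced: 2x^7 + x^6 + x^5 + 2x^4 + 2x^3 + 2.

0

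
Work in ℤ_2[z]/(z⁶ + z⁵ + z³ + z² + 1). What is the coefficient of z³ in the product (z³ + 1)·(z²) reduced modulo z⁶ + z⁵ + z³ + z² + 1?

Multiply in ℤ_2[z]: (z³ + 1)·(z²) = z⁵ + z².
Reduced: z⁵ + z².

0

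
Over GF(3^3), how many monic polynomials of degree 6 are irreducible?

64566684

x^(27^6) − x is the product of all monic irreducibles of degree dividing 6; Möbius inversion gives N = (1/6) Σ μ(6/d)·27^d.
Divisors of 6: 1, 2, 3, 6; μ(6/d) for each: 1, -1, -1, 1.
Σ = 27^1 − 27^2 − 27^3 + 27^6 = 387400104.
N = 387400104/6 = 64566684.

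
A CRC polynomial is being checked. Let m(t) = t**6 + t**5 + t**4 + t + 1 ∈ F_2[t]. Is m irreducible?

Check for roots in F_2: m(0) = 1; m(1) = 1.
No roots, so no linear factors.
Monic irreducibles of degree 2 over GF(2): t**2 + t + 1.
None of them divide m (all give nonzero remainder).
Monic irreducibles of degree 3 over GF(2): t**3 + t + 1, t**3 + t**2 + 1.
None of them divide m (all give nonzero remainder).
No irreducible factor of degree ≤ 3 exists, so m is irreducible over GF(2).

Yes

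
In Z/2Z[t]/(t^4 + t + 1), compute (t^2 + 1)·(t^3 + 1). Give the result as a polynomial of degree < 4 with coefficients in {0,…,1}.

t^3 + t + 1

Multiply in Z/2Z[t]: (t^2 + 1)·(t^3 + 1) = t^5 + t^3 + t^2 + 1.
Reduce using t^4 ≡ t + 1 (mod t^4 + t + 1).
Reduced: t^3 + t + 1.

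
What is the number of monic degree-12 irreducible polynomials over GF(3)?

By the necklace-counting formula, N_3(12) = (1/12) Σ_{d|12} μ(12/d)·3^d.
Divisors of 12: 1, 2, 3, 4, 6, 12; μ(12/d) for each: 0, 1, 0, -1, -1, 1.
Σ = 3^2 − 3^4 − 3^6 + 3^12 = 530640.
N = 530640/12 = 44220.

44220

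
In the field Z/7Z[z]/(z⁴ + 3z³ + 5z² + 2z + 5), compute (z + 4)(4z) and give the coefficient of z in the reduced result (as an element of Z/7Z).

Multiply in Z/7Z[z]: (z + 4)·(4z) = 4z² + 2z.
Reduced: 4z² + 2z.

2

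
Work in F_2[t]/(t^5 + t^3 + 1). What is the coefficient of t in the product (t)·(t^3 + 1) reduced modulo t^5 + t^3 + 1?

Multiply in F_2[t]: (t)·(t^3 + 1) = t^4 + t.
Reduced: t^4 + t.

1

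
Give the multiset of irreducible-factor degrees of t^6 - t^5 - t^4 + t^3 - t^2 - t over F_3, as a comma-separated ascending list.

1, 1, 1, 1, 2

Write f(t) = t^6 - t^5 - t^4 + t^3 - t^2 - t.
Roots in F_3: f(0) = 0 → root; f(1) = 1; f(2) = 0 → root.
Linear factors from roots: (t), (t + 1).
Complete factorization: f(t) = (t)·(t + 1)^3·(t^2 - t - 1).
Factor degrees with multiplicity: 1 + 1 + 1 + 1 + 2 = 6.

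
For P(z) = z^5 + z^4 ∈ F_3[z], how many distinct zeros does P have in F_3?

Evaluate at each of the 3 elements of F_3:
P(0) = 0 → root; P(1) = 2; P(2) = 0 → root.
Roots: {0, 2}.

2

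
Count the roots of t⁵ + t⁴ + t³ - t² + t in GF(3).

3

Write P(t) = t⁵ + t⁴ + t³ - t² + t.
Evaluate at each of the 3 elements of GF(3):
P(0) = 0 → root; P(1) = 0 → root; P(2) = 0 → root.
Roots: {0, 1, 2}.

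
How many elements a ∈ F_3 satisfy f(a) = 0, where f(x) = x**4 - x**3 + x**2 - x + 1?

Evaluate at each of the 3 elements of F_3:
f(0) = 1; f(1) = 1; f(2) = 2.
No element is a root.

0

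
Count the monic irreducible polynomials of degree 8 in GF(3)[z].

Gauss's count: N_{3}(8) = (1/8) Σ_{d|8} μ(8/d)·3^d.
Divisors of 8: 1, 2, 4, 8; μ(8/d) for each: 0, 0, -1, 1.
Σ = − 3^4 + 3^8 = 6480.
N = 6480/8 = 810.

810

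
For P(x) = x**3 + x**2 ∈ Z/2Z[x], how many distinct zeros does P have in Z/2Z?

Evaluate at each of the 2 elements of Z/2Z:
P(0) = 0 → root; P(1) = 0 → root.
Roots: {0, 1}.

2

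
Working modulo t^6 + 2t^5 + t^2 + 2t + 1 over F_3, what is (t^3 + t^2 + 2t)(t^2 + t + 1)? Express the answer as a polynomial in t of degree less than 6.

t^5 + 2t^4 + t^3 + 2t

Multiply in F_3[t]: (t^3 + t^2 + 2t)·(t^2 + t + 1) = t^5 + 2t^4 + t^3 + 2t.
Reduced: t^5 + 2t^4 + t^3 + 2t.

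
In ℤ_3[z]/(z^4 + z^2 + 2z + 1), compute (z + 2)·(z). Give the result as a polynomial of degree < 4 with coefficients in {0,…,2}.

Multiply in ℤ_3[z]: (z + 2)·(z) = z^2 + 2z.
Reduced: z^2 + 2z.

z^2 + 2z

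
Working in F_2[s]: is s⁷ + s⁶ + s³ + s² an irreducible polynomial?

No

Write m(s) = s⁷ + s⁶ + s³ + s².
Check for roots in F_2: m(0) = 0 → root; m(1) = 0 → root.
m(0) = 0, so (s) divides m(s); m is reducible.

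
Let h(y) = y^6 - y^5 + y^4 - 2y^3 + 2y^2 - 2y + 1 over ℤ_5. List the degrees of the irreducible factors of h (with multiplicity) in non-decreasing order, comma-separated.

1, 1, 4

Roots in ℤ_5: h(0) = 1; h(1) = 0 → root; h(2) = 2; h(3) = 1; h(4) = 0 → root.
Linear factors from roots: (y - 1), (y + 1).
Complete factorization: h(y) = (y + 1)·(y - 1)·(y^4 - y^3 + 2y^2 + 2y - 1).
Factor degrees with multiplicity: 1 + 1 + 4 = 6.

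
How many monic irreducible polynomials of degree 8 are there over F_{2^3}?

Gauss's count: N_{8}(8) = (1/8) Σ_{d|8} μ(8/d)·8^d.
Divisors of 8: 1, 2, 4, 8; μ(8/d) for each: 0, 0, -1, 1.
Σ = − 8^4 + 8^8 = 16773120.
N = 16773120/8 = 2096640.

2096640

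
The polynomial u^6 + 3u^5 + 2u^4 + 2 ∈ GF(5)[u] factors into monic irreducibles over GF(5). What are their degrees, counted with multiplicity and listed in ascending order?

Write g(u) = u^6 + 3u^5 + 2u^4 + 2.
Roots in GF(5): g(0) = 2; g(1) = 3; g(2) = 4; g(3) = 2; g(4) = 2.
Complete factorization: g(u) = (u^6 + 3u^5 + 2u^4 + 2).
Factor degrees with multiplicity: 6 = 6.

6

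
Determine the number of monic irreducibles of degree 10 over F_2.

The number of monic irreducibles of degree 10 over GF(2) is (1/10)·Σ_{d∣10} μ(10/d) 2^d.
Divisors of 10: 1, 2, 5, 10; μ(10/d) for each: 1, -1, -1, 1.
Σ = 2^1 − 2^2 − 2^5 + 2^10 = 990.
N = 990/10 = 99.

99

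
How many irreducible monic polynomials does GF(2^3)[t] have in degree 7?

x^(8^7) − x is the product of all monic irreducibles of degree dividing 7; Möbius inversion gives N = (1/7) Σ μ(7/d)·8^d.
Divisors of 7: 1, 7; μ(7/d) for each: -1, 1.
Σ = − 8^1 + 8^7 = 2097144.
N = 2097144/7 = 299592.

299592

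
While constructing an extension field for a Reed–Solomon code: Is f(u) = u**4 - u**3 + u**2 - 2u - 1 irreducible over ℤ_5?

Yes

Check for roots in ℤ_5: f(0) = 4; f(1) = 3; f(2) = 2; f(3) = 1; f(4) = 4.
No roots, so no linear factors.
Degree-2 irreducible divisors: test the 10 monic irreducibles of degree 2 over GF(5).
None of them divide f (all give nonzero remainder).
No irreducible factor of degree ≤ 2 exists, so f is irreducible over GF(5).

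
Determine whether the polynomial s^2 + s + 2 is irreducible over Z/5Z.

Yes

Write g(s) = s^2 + s + 2.
Check for roots in Z/5Z: g(0) = 2; g(1) = 4; g(2) = 3; g(3) = 4; g(4) = 2.
No roots. A degree-2 polynomial over a field with no linear factor is irreducible.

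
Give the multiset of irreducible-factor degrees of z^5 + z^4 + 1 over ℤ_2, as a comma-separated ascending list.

Write f(z) = z^5 + z^4 + 1.
Roots in ℤ_2: f(0) = 1; f(1) = 1.
Complete factorization: f(z) = (z^2 + z + 1)·(z^3 + z + 1).
Factor degrees with multiplicity: 2 + 3 = 5.

2, 3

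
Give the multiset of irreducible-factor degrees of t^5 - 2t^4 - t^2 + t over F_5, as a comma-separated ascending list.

Write h(t) = t^5 - 2t^4 - t^2 + t.
Roots in F_5: h(0) = 0 → root; h(1) = 4; h(2) = 3; h(3) = 0 → root; h(4) = 0 → root.
Linear factors from roots: (t), (t + 2), (t + 1).
Complete factorization: h(t) = (t)·(t + 1)·(t + 2)·(t^2 - 2).
Factor degrees with multiplicity: 1 + 1 + 1 + 2 = 5.

1, 1, 1, 2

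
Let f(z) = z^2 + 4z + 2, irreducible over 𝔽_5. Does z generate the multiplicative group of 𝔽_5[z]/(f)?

Yes

|GF(5^2)^×| = 5^2 − 1 = 24. Prime factorization: 24 = 2^3·3.
f is primitive ⇔ z has order 24 in GF(5)[z]/(f), i.e. z^(24/q) ≠ 1 for each prime q | 24.
z^(12) mod f = 4.
z^(8) mod f = 2z + 1.
None equal 1, so z has full order 24; f is primitive.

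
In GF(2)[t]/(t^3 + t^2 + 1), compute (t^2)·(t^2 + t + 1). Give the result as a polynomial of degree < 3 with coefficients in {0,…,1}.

t^2 + t

Multiply in GF(2)[t]: (t^2)·(t^2 + t + 1) = t^4 + t^3 + t^2.
Reduce using t^3 ≡ t^2 + 1 (mod t^3 + t^2 + 1).
Reduced: t^2 + t.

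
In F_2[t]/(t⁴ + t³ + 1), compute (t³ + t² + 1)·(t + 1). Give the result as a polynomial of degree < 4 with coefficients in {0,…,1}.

Multiply in F_2[t]: (t³ + t² + 1)·(t + 1) = t⁴ + t² + t + 1.
Reduce using t⁴ ≡ t³ + 1 (mod t⁴ + t³ + 1).
Reduced: t³ + t² + t.

t^3 + t^2 + t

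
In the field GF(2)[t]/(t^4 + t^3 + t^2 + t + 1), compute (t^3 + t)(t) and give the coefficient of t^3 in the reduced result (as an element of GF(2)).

1

Multiply in GF(2)[t]: (t^3 + t)·(t) = t^4 + t^2.
Reduce using t^4 ≡ t^3 + t^2 + t + 1 (mod t^4 + t^3 + t^2 + t + 1).
Reduced: t^3 + t + 1.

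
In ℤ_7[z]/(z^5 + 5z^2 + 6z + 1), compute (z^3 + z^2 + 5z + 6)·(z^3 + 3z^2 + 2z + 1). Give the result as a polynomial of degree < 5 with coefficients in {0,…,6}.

Multiply in ℤ_7[z]: (z^3 + z^2 + 5z + 6)·(z^3 + 3z^2 + 2z + 1) = z^6 + 4z^5 + 3z^4 + 3z^3 + z^2 + 3z + 6.
Reduce using z^5 ≡ 2z^2 + z + 6 (mod z^5 + 5z^2 + 6z + 1).
Reduced: 3z^4 + 5z^3 + 3z^2 + 6z + 2.

3z^4 + 5z^3 + 3z^2 + 6z + 2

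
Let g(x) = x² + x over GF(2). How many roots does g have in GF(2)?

Evaluate at each of the 2 elements of GF(2):
g(0) = 0 → root; g(1) = 0 → root.
Roots: {0, 1}.

2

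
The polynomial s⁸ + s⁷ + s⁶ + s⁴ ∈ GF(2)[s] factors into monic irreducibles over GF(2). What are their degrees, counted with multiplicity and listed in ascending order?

Write g(s) = s⁸ + s⁷ + s⁶ + s⁴.
Roots in GF(2): g(0) = 0 → root; g(1) = 0 → root.
Linear factors from roots: (s), (s + 1).
Complete factorization: g(s) = (s + 1)·(s)^4·(s³ + s + 1).
Factor degrees with multiplicity: 1 + 1 + 1 + 1 + 1 + 3 = 8.

1, 1, 1, 1, 1, 3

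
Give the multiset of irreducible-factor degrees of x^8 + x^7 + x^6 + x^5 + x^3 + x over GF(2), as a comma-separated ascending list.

1, 1, 1, 2, 3

Write h(x) = x^8 + x^7 + x^6 + x^5 + x^3 + x.
Roots in GF(2): h(0) = 0 → root; h(1) = 0 → root.
Linear factors from roots: (x), (x + 1).
Complete factorization: h(x) = (x)·(x + 1)^2·(x^2 + x + 1)·(x^3 + x + 1).
Factor degrees with multiplicity: 1 + 1 + 1 + 2 + 3 = 8.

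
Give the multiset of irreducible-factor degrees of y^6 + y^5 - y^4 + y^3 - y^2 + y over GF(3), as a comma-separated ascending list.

Write g(y) = y^6 + y^5 - y^4 + y^3 - y^2 + y.
Roots in GF(3): g(0) = 0 → root; g(1) = 2; g(2) = 2.
Linear factors from roots: (y).
Complete factorization: g(y) = (y)·(y^2 - y - 1)·(y^3 - y^2 - y - 1).
Factor degrees with multiplicity: 1 + 2 + 3 = 6.

1, 2, 3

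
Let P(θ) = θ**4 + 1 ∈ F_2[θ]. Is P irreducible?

No

Check for roots in F_2: P(0) = 1; P(1) = 0 → root.
P(1) = 0, so (θ − 1) divides P(θ); P is reducible.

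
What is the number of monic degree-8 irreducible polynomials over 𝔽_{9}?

x^(9^8) − x is the product of all monic irreducibles of degree dividing 8; Möbius inversion gives N = (1/8) Σ μ(8/d)·9^d.
Divisors of 8: 1, 2, 4, 8; μ(8/d) for each: 0, 0, -1, 1.
Σ = − 9^4 + 9^8 = 43040160.
N = 43040160/8 = 5380020.

5380020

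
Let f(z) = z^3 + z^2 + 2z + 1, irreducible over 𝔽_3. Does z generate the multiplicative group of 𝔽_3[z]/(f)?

Yes

|GF(3^3)^×| = 3^3 − 1 = 26. Prime factorization: 26 = 2·13.
f is primitive ⇔ z has order 26 in GF(3)[z]/(f), i.e. z^(26/q) ≠ 1 for each prime q | 26.
z^(13) mod f = 2.
z^(2) mod f = z^2.
None equal 1, so z has full order 26; f is primitive.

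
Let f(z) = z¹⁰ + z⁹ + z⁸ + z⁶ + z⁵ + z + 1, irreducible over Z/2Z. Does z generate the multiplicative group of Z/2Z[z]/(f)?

Yes

|GF(2^10)^×| = 2^10 − 1 = 1023. Prime factorization: 1023 = 3·11·31.
f is primitive ⇔ z has order 1023 in GF(2)[z]/(f), i.e. z^(1023/q) ≠ 1 for each prime q | 1023.
z^(341) mod f = z⁶ + z⁵ + z³ + 1.
z^(93) mod f = z⁹ + z⁸ + z⁶ + z⁴ + z³ + z².
z^(33) mod f = z² + z.
None equal 1, so z has full order 1023; f is primitive.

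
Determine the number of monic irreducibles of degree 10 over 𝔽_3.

By the necklace-counting formula, N_3(10) = (1/10) Σ_{d|10} μ(10/d)·3^d.
Divisors of 10: 1, 2, 5, 10; μ(10/d) for each: 1, -1, -1, 1.
Σ = 3^1 − 3^2 − 3^5 + 3^10 = 58800.
N = 58800/10 = 5880.

5880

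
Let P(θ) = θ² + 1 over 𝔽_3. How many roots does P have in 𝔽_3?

Evaluate at each of the 3 elements of 𝔽_3:
P(0) = 1; P(1) = 2; P(2) = 2.
No element is a root.

0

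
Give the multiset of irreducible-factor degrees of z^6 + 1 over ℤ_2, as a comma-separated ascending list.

1, 1, 2, 2

Write g(z) = z^6 + 1.
Roots in ℤ_2: g(0) = 1; g(1) = 0 → root.
Linear factors from roots: (z + 1).
Complete factorization: g(z) = (z + 1)^2·(z^2 + z + 1)^2.
Factor degrees with multiplicity: 1 + 1 + 2 + 2 = 6.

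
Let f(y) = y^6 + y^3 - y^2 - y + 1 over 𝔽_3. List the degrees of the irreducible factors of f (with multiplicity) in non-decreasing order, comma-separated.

Roots in 𝔽_3: f(0) = 1; f(1) = 1; f(2) = 1.
Complete factorization: f(y) = (y^6 + y^3 - y^2 - y + 1).
Factor degrees with multiplicity: 6 = 6.

6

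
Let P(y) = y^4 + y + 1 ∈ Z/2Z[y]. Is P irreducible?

Check for roots in Z/2Z: P(0) = 1; P(1) = 1.
No roots, so no linear factors.
Monic irreducibles of degree 2 over GF(2): y^2 + y + 1.
None of them divide P (all give nonzero remainder).
No irreducible factor of degree ≤ 2 exists, so P is irreducible over GF(2).

Yes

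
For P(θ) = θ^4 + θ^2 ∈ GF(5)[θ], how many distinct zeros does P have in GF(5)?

3

Evaluate at each of the 5 elements of GF(5):
P(0) = 0 → root; P(1) = 2; P(2) = 0 → root; P(3) = 0 → root; P(4) = 2.
Roots: {0, 2, 3}.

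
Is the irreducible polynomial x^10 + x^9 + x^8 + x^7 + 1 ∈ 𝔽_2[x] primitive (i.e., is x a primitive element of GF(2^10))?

No

Write f(x) = x^10 + x^9 + x^8 + x^7 + 1.
|GF(2^10)^×| = 2^10 − 1 = 1023. Prime factorization: 1023 = 3·11·31.
f is primitive ⇔ x has order 1023 in GF(2)[x]/(f), i.e. x^(1023/q) ≠ 1 for each prime q | 1023.
x^(341) mod f = 1
x^(93) mod f = x^9 + x^6 + x.
x^(33) mod f = x^6 + x^5 + x^3 + x + 1.
Since x^(341) = 1, the order of x divides 341 < 1023; not primitive.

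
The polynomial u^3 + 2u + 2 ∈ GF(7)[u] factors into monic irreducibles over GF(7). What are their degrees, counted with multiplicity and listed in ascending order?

1, 1, 1

Write h(u) = u^3 + 2u + 2.
Linear factors from roots: (u - 2), (u - 3).
Complete factorization: h(u) = (u - 3)·(u - 2)^2.
Factor degrees with multiplicity: 1 + 1 + 1 = 3.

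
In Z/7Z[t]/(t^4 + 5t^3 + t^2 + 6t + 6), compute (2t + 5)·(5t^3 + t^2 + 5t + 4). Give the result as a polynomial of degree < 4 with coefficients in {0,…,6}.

5t^3 + 5t^2 + t + 2

Multiply in Z/7Z[t]: (2t + 5)·(5t^3 + t^2 + 5t + 4) = 3t^4 + 6t^3 + t^2 + 5t + 6.
Reduce using t^4 ≡ 2t^3 + 6t^2 + t + 1 (mod t^4 + 5t^3 + t^2 + 6t + 6).
Reduced: 5t^3 + 5t^2 + t + 2.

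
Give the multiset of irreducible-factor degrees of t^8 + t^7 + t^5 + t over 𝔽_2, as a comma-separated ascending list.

1, 1, 2, 4

Write h(t) = t^8 + t^7 + t^5 + t.
Roots in 𝔽_2: h(0) = 0 → root; h(1) = 0 → root.
Linear factors from roots: (t), (t + 1).
Complete factorization: h(t) = (t)·(t + 1)·(t^2 + t + 1)·(t^4 + t^3 + 1).
Factor degrees with multiplicity: 1 + 1 + 2 + 4 = 8.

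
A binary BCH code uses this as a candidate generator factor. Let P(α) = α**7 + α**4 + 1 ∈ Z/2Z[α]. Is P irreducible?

Yes

Check for roots in Z/2Z: P(0) = 1; P(1) = 1.
No roots, so no linear factors.
Monic irreducibles of degree 2 over GF(2): α**2 + α + 1.
None of them divide P (all give nonzero remainder).
Monic irreducibles of degree 3 over GF(2): α**3 + α + 1, α**3 + α**2 + 1.
None of them divide P (all give nonzero remainder).
No irreducible factor of degree ≤ 3 exists, so P is irreducible over GF(2).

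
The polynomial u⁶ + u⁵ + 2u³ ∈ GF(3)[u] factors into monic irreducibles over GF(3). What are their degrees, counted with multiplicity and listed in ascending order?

1, 1, 1, 3

Write f(u) = u⁶ + u⁵ + 2u³.
Roots in GF(3): f(0) = 0 → root; f(1) = 1; f(2) = 1.
Linear factors from roots: (u).
Complete factorization: f(u) = (u)^3·(u³ + u² + 2).
Factor degrees with multiplicity: 1 + 1 + 1 + 3 = 6.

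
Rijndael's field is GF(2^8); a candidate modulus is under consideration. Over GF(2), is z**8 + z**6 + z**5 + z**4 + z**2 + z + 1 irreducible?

Yes

Write P(z) = z**8 + z**6 + z**5 + z**4 + z**2 + z + 1.
Check for roots in GF(2): P(0) = 1; P(1) = 1.
No roots, so no linear factors.
Monic irreducibles of degree 2 over GF(2): z**2 + z + 1.
None of them divide P (all give nonzero remainder).
Monic irreducibles of degree 3 over GF(2): z**3 + z + 1, z**3 + z**2 + 1.
None of them divide P (all give nonzero remainder).
Monic irreducibles of degree 4 over GF(2): z**4 + z + 1, z**4 + z**3 + 1, z**4 + z**3 + z**2 + z + 1.
None of them divide P (all give nonzero remainder).
No irreducible factor of degree ≤ 4 exists, so P is irreducible over GF(2).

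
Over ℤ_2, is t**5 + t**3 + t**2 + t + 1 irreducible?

Yes

Write f(t) = t**5 + t**3 + t**2 + t + 1.
Check for roots in ℤ_2: f(0) = 1; f(1) = 1.
No roots, so no linear factors.
Monic irreducibles of degree 2 over GF(2): t**2 + t + 1.
None of them divide f (all give nonzero remainder).
No irreducible factor of degree ≤ 2 exists, so f is irreducible over GF(2).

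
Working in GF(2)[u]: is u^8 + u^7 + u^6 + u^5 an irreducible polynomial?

No

Write h(u) = u^8 + u^7 + u^6 + u^5.
Check for roots in GF(2): h(0) = 0 → root; h(1) = 0 → root.
h(0) = 0, so (u) divides h(u); h is reducible.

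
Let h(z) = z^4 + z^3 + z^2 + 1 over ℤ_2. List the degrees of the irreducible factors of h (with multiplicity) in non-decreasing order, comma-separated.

Roots in ℤ_2: h(0) = 1; h(1) = 0 → root.
Linear factors from roots: (z + 1).
Complete factorization: h(z) = (z + 1)·(z^3 + z + 1).
Factor degrees with multiplicity: 1 + 3 = 4.

1, 3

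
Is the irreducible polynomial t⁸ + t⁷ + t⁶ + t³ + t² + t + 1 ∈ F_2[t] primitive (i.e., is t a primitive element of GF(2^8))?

Yes

Write f(t) = t⁸ + t⁷ + t⁶ + t³ + t² + t + 1.
|GF(2^8)^×| = 2^8 − 1 = 255. Prime factorization: 255 = 3·5·17.
f is primitive ⇔ t has order 255 in GF(2)[t]/(f), i.e. t^(255/q) ≠ 1 for each prime q | 255.
t^(85) mod f = t⁵ + t⁴ + t³ + t² + 1.
t^(51) mod f = t⁶ + t³.
t^(15) mod f = t⁵ + t⁴ + t³ + t + 1.
None equal 1, so t has full order 255; f is primitive.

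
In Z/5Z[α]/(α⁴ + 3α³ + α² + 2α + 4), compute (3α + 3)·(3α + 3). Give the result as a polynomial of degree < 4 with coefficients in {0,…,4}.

4α^2 + 3α + 4

Multiply in Z/5Z[α]: (3α + 3)·(3α + 3) = 4α² + 3α + 4.
Reduced: 4α² + 3α + 4.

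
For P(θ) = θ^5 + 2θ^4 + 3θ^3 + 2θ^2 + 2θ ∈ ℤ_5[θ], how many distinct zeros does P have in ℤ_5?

Evaluate at each of the 5 elements of ℤ_5:
P(0) = 0 → root; P(1) = 0 → root; P(2) = 0 → root; P(3) = 0 → root; P(4) = 3.
Roots: {0, 1, 2, 3}.

4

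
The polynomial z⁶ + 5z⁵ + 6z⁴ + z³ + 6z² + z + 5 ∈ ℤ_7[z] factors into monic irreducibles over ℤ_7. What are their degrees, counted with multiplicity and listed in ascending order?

Write h(z) = z⁶ + 5z⁵ + 6z⁴ + z³ + 6z² + z + 5.
Complete factorization: h(z) = (z⁶ + 5z⁵ + 6z⁴ + z³ + 6z² + z + 5).
Factor degrees with multiplicity: 6 = 6.

6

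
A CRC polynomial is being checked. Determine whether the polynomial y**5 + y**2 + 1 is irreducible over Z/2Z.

Write g(y) = y**5 + y**2 + 1.
Check for roots in Z/2Z: g(0) = 1; g(1) = 1.
No roots, so no linear factors.
Monic irreducibles of degree 2 over GF(2): y**2 + y + 1.
None of them divide g (all give nonzero remainder).
No irreducible factor of degree ≤ 2 exists, so g is irreducible over GF(2).

Yes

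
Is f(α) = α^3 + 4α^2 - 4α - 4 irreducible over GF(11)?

Check each element of GF(11) for a root: f(0)=7, f(1)=8, f(2)=1, f(3)=3, f(4)=9, f(5)=3, f(6)=2, f(7)=1, f(8)=6, f(9)=1, f(10)=3.
No roots. A degree-3 polynomial over a field with no linear factor is irreducible.

Yes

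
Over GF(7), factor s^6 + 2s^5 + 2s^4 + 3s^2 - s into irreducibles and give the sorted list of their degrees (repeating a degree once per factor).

1, 1, 2, 2

Write h(s) = s^6 + 2s^5 + 2s^4 + 3s^2 - s.
Linear factors from roots: (s), (s - 1).
Complete factorization: h(s) = (s)·(s - 1)·(s^2 - 2s + 3)·(s^2 - 2s - 2).
Factor degrees with multiplicity: 1 + 1 + 2 + 2 = 6.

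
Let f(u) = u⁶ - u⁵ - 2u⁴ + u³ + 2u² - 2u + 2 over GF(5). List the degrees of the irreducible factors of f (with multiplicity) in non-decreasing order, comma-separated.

1, 1, 4

Roots in GF(5): f(0) = 2; f(1) = 1; f(2) = 4; f(3) = 0 → root; f(4) = 0 → root.
Linear factors from roots: (u + 2), (u + 1).
Complete factorization: f(u) = (u + 1)·(u + 2)·(u⁴ + u³ - 2u² + 1).
Factor degrees with multiplicity: 1 + 1 + 4 = 6.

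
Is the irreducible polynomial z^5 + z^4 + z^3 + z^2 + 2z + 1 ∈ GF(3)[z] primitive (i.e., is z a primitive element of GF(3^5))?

Write f(z) = z^5 + z^4 + z^3 + z^2 + 2z + 1.
|GF(3^5)^×| = 3^5 − 1 = 242. Prime factorization: 242 = 2·11^2.
f is primitive ⇔ z has order 242 in GF(3)[z]/(f), i.e. z^(242/q) ≠ 1 for each prime q | 242.
z^(121) mod f = 2.
z^(22) mod f = z^4 + z^2 + z + 2.
None equal 1, so z has full order 242; f is primitive.

Yes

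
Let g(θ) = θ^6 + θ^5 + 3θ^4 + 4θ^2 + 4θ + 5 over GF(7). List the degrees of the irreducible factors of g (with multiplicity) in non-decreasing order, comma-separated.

2, 2, 2

Complete factorization: g(θ) = (θ^2 + θ + 3)·(θ^2 + 2θ + 2)·(θ^2 + 5θ + 2).
Factor degrees with multiplicity: 2 + 2 + 2 = 6.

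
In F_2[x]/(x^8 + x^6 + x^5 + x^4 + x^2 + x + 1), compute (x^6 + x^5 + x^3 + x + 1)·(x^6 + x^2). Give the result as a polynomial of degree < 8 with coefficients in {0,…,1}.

x^7 + x^4 + x^2 + x

Multiply in F_2[x]: (x^6 + x^5 + x^3 + x + 1)·(x^6 + x^2) = x^12 + x^11 + x^9 + x^8 + x^6 + x^5 + x^3 + x^2.
Reduce using x^8 ≡ x^6 + x^5 + x^4 + x^2 + x + 1 (mod x^8 + x^6 + x^5 + x^4 + x^2 + x + 1).
Reduced: x^7 + x^4 + x^2 + x.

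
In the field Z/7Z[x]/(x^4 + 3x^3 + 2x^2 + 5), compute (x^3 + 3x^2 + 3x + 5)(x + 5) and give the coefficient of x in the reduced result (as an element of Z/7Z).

Multiply in Z/7Z[x]: (x^3 + 3x^2 + 3x + 5)·(x + 5) = x^4 + x^3 + 4x^2 + 6x + 4.
Reduce using x^4 ≡ 4x^3 + 5x^2 + 2 (mod x^4 + 3x^3 + 2x^2 + 5).
Reduced: 5x^3 + 2x^2 + 6x + 6.

6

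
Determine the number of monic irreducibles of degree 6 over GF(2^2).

670

Gauss's count: N_{4}(6) = (1/6) Σ_{d|6} μ(6/d)·4^d.
Divisors of 6: 1, 2, 3, 6; μ(6/d) for each: 1, -1, -1, 1.
Σ = 4^1 − 4^2 − 4^3 + 4^6 = 4020.
N = 4020/6 = 670.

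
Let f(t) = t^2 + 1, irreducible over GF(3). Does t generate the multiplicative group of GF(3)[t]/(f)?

|GF(3^2)^×| = 3^2 − 1 = 8. Prime factorization: 8 = 2^3.
f is primitive ⇔ t has order 8 in GF(3)[t]/(f), i.e. t^(8/q) ≠ 1 for each prime q | 8.
t^(4) mod f = 1
Since t^(4) = 1, the order of t divides 4 < 8; not primitive.

No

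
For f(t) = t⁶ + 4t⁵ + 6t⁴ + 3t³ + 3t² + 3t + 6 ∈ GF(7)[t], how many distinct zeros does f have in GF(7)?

Evaluate at each of the 7 elements of GF(7):
f(0) = 6; f(1) = 5; f(2) = 0 → root; f(3) = 0 → root; f(4) = 4; f(5) = 6; f(6) = 6.
Roots: {2, 3}.

2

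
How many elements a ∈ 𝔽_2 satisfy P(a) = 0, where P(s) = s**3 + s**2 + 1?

Evaluate at each of the 2 elements of 𝔽_2:
P(0) = 1; P(1) = 1.
No element is a root.

0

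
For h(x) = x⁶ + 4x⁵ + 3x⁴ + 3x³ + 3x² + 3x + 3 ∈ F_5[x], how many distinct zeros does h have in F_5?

3

Evaluate at each of the 5 elements of F_5:
h(0) = 3; h(1) = 0 → root; h(2) = 0 → root; h(3) = 4; h(4) = 0 → root.
Roots: {1, 2, 4}.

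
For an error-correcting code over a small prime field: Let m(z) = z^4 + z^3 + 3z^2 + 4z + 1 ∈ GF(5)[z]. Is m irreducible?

No

Check for roots in GF(5): m(0) = 1; m(1) = 0 → root; m(2) = 0 → root; m(3) = 3; m(4) = 0 → root.
m(1) = 0, so (z − 1) divides m(z); m is reducible.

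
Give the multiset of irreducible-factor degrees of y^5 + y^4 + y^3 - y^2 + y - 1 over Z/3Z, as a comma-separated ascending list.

5

Write g(y) = y^5 + y^4 + y^3 - y^2 + y - 1.
Roots in Z/3Z: g(0) = 2; g(1) = 2; g(2) = 2.
Complete factorization: g(y) = (y^5 + y^4 + y^3 - y^2 + y - 1).
Factor degrees with multiplicity: 5 = 5.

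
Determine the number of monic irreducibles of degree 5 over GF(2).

The number of monic irreducibles of degree 5 over GF(2) is (1/5)·Σ_{d∣5} μ(5/d) 2^d.
Divisors of 5: 1, 5; μ(5/d) for each: -1, 1.
Σ = − 2^1 + 2^5 = 30.
N = 30/5 = 6.

6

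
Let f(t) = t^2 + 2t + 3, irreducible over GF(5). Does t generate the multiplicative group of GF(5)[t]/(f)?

Yes

|GF(5^2)^×| = 5^2 − 1 = 24. Prime factorization: 24 = 2^3·3.
f is primitive ⇔ t has order 24 in GF(5)[t]/(f), i.e. t^(24/q) ≠ 1 for each prime q | 24.
t^(12) mod f = 4.
t^(8) mod f = 4t + 1.
None equal 1, so t has full order 24; f is primitive.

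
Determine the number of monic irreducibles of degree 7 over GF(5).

x^(5^7) − x is the product of all monic irreducibles of degree dividing 7; Möbius inversion gives N = (1/7) Σ μ(7/d)·5^d.
Divisors of 7: 1, 7; μ(7/d) for each: -1, 1.
Σ = − 5^1 + 5^7 = 78120.
N = 78120/7 = 11160.

11160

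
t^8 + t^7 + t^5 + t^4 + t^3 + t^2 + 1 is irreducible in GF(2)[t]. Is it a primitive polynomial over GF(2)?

Write f(t) = t^8 + t^7 + t^5 + t^4 + t^3 + t^2 + 1.
|GF(2^8)^×| = 2^8 − 1 = 255. Prime factorization: 255 = 3·5·17.
f is primitive ⇔ t has order 255 in GF(2)[t]/(f), i.e. t^(255/q) ≠ 1 for each prime q | 255.
t^(85) mod f = 1
t^(51) mod f = t^7 + t^6 + t^2 + 1.
t^(15) mod f = t^7 + t^4 + t^2.
Since t^(85) = 1, the order of t divides 85 < 255; not primitive.

No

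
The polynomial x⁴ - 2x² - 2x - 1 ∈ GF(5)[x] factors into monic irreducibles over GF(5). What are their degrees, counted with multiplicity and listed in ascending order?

1, 3

Write f(x) = x⁴ - 2x² - 2x - 1.
Roots in GF(5): f(0) = 4; f(1) = 1; f(2) = 3; f(3) = 1; f(4) = 0 → root.
Linear factors from roots: (x + 1).
Complete factorization: f(x) = (x + 1)·(x³ - x² - x - 1).
Factor degrees with multiplicity: 1 + 3 = 4.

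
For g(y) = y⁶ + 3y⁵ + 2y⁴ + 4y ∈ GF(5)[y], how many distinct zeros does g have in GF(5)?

Evaluate at each of the 5 elements of GF(5):
g(0) = 0 → root; g(1) = 0 → root; g(2) = 0 → root; g(3) = 2; g(4) = 1.
Roots: {0, 1, 2}.

3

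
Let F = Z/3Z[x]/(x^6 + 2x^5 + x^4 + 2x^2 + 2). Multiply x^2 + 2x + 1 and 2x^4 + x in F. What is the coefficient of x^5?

Multiply in Z/3Z[x]: (x^2 + 2x + 1)·(2x^4 + x) = 2x^6 + x^5 + 2x^4 + x^3 + 2x^2 + x.
Reduce using x^6 ≡ x^5 + 2x^4 + x^2 + 1 (mod x^6 + 2x^5 + x^4 + 2x^2 + 2).
Reduced: x^3 + x^2 + x + 2.

0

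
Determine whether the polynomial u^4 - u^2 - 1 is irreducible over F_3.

Write m(u) = u^4 - u^2 - 1.
Check for roots in F_3: m(0) = 2; m(1) = 2; m(2) = 2.
No roots, so no linear factors.
Monic irreducibles of degree 2 over GF(3): u^2 + 1, u^2 + u - 1, u^2 - u - 1.
None of them divide m (all give nonzero remainder).
No irreducible factor of degree ≤ 2 exists, so m is irreducible over GF(3).

Yes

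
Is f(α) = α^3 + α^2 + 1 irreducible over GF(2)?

Check for roots in GF(2): f(0) = 1; f(1) = 1.
No roots. A degree-3 polynomial over a field with no linear factor is irreducible.

Yes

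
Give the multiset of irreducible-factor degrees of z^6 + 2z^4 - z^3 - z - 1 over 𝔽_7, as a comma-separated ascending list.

1, 1, 2, 2

Write g(z) = z^6 + 2z^4 - z^3 - z - 1.
Linear factors from roots: (z - 1), (z + 2).
Complete factorization: g(z) = (z + 2)·(z - 1)·(z^2 + 1)·(z^2 - z - 3).
Factor degrees with multiplicity: 1 + 1 + 2 + 2 = 6.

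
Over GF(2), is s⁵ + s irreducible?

No

Write m(s) = s⁵ + s.
Check for roots in GF(2): m(0) = 0 → root; m(1) = 0 → root.
m(0) = 0, so (s) divides m(s); m is reducible.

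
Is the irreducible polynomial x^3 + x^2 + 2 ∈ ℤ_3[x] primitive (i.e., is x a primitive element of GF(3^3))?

Write f(x) = x^3 + x^2 + 2.
|GF(3^3)^×| = 3^3 − 1 = 26. Prime factorization: 26 = 2·13.
f is primitive ⇔ x has order 26 in GF(3)[x]/(f), i.e. x^(26/q) ≠ 1 for each prime q | 26.
x^(13) mod f = 1
x^(2) mod f = x^2.
Since x^(13) = 1, the order of x divides 13 < 26; not primitive.

No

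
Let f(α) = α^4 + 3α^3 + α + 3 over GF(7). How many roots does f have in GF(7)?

Evaluate at each of the 7 elements of GF(7):
f(0) = 3; f(1) = 1; f(2) = 3; f(3) = 0 → root; f(4) = 0 → root; f(5) = 0 → root; f(6) = 0 → root.
Roots: {3, 4, 5, 6}.

4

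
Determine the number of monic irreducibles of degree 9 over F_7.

By the necklace-counting formula, N_7(9) = (1/9) Σ_{d|9} μ(9/d)·7^d.
Divisors of 9: 1, 3, 9; μ(9/d) for each: 0, -1, 1.
Σ = − 7^3 + 7^9 = 40353264.
N = 40353264/9 = 4483696.

4483696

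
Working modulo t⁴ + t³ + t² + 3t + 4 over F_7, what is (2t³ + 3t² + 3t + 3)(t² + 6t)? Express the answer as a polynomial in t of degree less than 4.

Multiply in F_7[t]: (2t³ + 3t² + 3t + 3)·(t² + 6t) = 2t⁵ + t⁴ + 4t.
Reduce using t⁴ ≡ 6t³ + 6t² + 4t + 3 (mod t⁴ + t³ + t² + 3t + 4).
Reduced: 6t³ + 2t² + 6t + 4.

6t^3 + 2t^2 + 6t + 4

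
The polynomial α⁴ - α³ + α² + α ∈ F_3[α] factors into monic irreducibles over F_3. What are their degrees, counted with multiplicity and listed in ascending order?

Write g(α) = α⁴ - α³ + α² + α.
Roots in F_3: g(0) = 0 → root; g(1) = 2; g(2) = 2.
Linear factors from roots: (α).
Complete factorization: g(α) = (α)·(α³ - α² + α + 1).
Factor degrees with multiplicity: 1 + 3 = 4.

1, 3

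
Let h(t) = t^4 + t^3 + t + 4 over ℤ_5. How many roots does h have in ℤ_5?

Evaluate at each of the 5 elements of ℤ_5:
h(0) = 4; h(1) = 2; h(2) = 0 → root; h(3) = 0 → root; h(4) = 3.
Roots: {2, 3}.

2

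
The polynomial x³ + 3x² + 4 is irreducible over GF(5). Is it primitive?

Write f(x) = x³ + 3x² + 4.
|GF(5^3)^×| = 5^3 − 1 = 124. Prime factorization: 124 = 2^2·31.
f is primitive ⇔ x has order 124 in GF(5)[x]/(f), i.e. x^(124/q) ≠ 1 for each prime q | 124.
x^(62) mod f = 1
x^(4) mod f = 4x² + x + 2.
Since x^(62) = 1, the order of x divides 62 < 124; not primitive.

No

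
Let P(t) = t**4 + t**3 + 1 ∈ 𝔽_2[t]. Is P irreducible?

Yes

Check for roots in 𝔽_2: P(0) = 1; P(1) = 1.
No roots, so no linear factors.
Monic irreducibles of degree 2 over GF(2): t**2 + t + 1.
None of them divide P (all give nonzero remainder).
No irreducible factor of degree ≤ 2 exists, so P is irreducible over GF(2).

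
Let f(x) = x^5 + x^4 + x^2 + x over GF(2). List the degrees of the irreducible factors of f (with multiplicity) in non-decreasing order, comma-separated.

Roots in GF(2): f(0) = 0 → root; f(1) = 0 → root.
Linear factors from roots: (x), (x + 1).
Complete factorization: f(x) = (x)·(x + 1)^2·(x^2 + x + 1).
Factor degrees with multiplicity: 1 + 1 + 1 + 2 = 5.

1, 1, 1, 2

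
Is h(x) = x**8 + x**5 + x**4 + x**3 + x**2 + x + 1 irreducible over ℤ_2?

Check for roots in ℤ_2: h(0) = 1; h(1) = 1.
No roots, so no linear factors.
Monic irreducibles of degree 2 over GF(2): x**2 + x + 1.
None of them divide h (all give nonzero remainder).
Monic irreducibles of degree 3 over GF(2): x**3 + x + 1, x**3 + x**2 + 1.
None of them divide h (all give nonzero remainder).
Monic irreducibles of degree 4 over GF(2): x**4 + x + 1, x**4 + x**3 + 1, x**4 + x**3 + x**2 + x + 1.
None of them divide h (all give nonzero remainder).
No irreducible factor of degree ≤ 4 exists, so h is irreducible over GF(2).

Yes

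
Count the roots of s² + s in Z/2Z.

Write P(s) = s² + s.
Evaluate at each of the 2 elements of Z/2Z:
P(0) = 0 → root; P(1) = 0 → root.
Roots: {0, 1}.

2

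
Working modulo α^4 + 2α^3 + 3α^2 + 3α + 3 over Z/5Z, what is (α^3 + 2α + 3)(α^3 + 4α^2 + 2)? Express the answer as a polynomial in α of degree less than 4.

4α^3 + 3α^2 + 3α + 1

Multiply in Z/5Z[α]: (α^3 + 2α + 3)·(α^3 + 4α^2 + 2) = α^6 + 4α^5 + 2α^4 + 3α^3 + 2α^2 + 4α + 1.
Reduce using α^4 ≡ 3α^3 + 2α^2 + 2α + 2 (mod α^4 + 2α^3 + 3α^2 + 3α + 3).
Reduced: 4α^3 + 3α^2 + 3α + 1.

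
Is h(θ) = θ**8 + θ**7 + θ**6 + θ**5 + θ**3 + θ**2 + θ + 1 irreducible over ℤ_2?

Check for roots in ℤ_2: h(0) = 1; h(1) = 0 → root.
h(1) = 0, so (θ − 1) divides h(θ); h is reducible.

No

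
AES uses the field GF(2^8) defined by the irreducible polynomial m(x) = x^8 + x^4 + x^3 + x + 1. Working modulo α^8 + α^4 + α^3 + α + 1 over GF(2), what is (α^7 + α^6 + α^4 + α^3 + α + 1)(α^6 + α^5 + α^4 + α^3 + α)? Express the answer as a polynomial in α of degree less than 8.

Multiply in GF(2)[α]: (α^7 + α^6 + α^4 + α^3 + α + 1)·(α^6 + α^5 + α^4 + α^3 + α) = α^13 + α^10 + α^9 + α^8 + α^6 + α^5 + α^4 + α^3 + α^2 + α.
Reduce using α^8 ≡ α^4 + α^3 + α + 1 (mod α^8 + α^4 + α^3 + α + 1).
Reduced: α^6 + α^5 + α^4 + α.

α^6 + α^5 + α^4 + α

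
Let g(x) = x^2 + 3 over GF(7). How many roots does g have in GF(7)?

Evaluate at each of the 7 elements of GF(7):
g(0) = 3; g(1) = 4; g(2) = 0 → root; g(3) = 5; g(4) = 5; g(5) = 0 → root; g(6) = 4.
Roots: {2, 5}.

2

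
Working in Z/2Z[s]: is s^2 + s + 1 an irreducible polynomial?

Yes

Write g(s) = s^2 + s + 1.
Check for roots in Z/2Z: g(0) = 1; g(1) = 1.
No roots. A degree-2 polynomial over a field with no linear factor is irreducible.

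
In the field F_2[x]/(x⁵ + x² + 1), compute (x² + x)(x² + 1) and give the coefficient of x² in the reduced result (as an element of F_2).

Multiply in F_2[x]: (x² + x)·(x² + 1) = x⁴ + x³ + x² + x.
Reduced: x⁴ + x³ + x² + x.

1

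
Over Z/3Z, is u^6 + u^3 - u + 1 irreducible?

Yes

Write h(u) = u^6 + u^3 - u + 1.
Check for roots in Z/3Z: h(0) = 1; h(1) = 2; h(2) = 2.
No roots, so no linear factors.
Monic irreducibles of degree 2 over GF(3): u^2 + 1, u^2 + u - 1, u^2 - u - 1.
None of them divide h (all give nonzero remainder).
Degree-3 irreducible divisors: test the 8 monic irreducibles of degree 3 over GF(3).
None of them divide h (all give nonzero remainder).
No irreducible factor of degree ≤ 3 exists, so h is irreducible over GF(3).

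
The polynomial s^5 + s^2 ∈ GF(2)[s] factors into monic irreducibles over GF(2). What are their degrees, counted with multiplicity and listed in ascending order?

Write h(s) = s^5 + s^2.
Roots in GF(2): h(0) = 0 → root; h(1) = 0 → root.
Linear factors from roots: (s), (s + 1).
Complete factorization: h(s) = (s + 1)·(s)^2·(s^2 + s + 1).
Factor degrees with multiplicity: 1 + 1 + 1 + 2 = 5.

1, 1, 1, 2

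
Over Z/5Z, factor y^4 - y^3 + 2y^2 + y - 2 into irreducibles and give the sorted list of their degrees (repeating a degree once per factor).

Write h(y) = y^4 - y^3 + 2y^2 + y - 2.
Roots in Z/5Z: h(0) = 3; h(1) = 1; h(2) = 1; h(3) = 3; h(4) = 1.
Complete factorization: h(y) = (y^2 + y + 1)·(y^2 - 2y - 2).
Factor degrees with multiplicity: 2 + 2 = 4.

2, 2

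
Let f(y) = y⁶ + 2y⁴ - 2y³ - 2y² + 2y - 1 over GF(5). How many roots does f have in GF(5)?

Evaluate at each of the 5 elements of GF(5):
f(0) = 4; f(1) = 0 → root; f(2) = 0 → root; f(3) = 4; f(4) = 0 → root.
Roots: {1, 2, 4}.

3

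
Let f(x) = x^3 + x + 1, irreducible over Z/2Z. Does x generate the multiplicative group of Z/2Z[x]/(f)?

Yes

|GF(2^3)^×| = 2^3 − 1 = 7. Prime factorization: 7 = 7.
f is primitive ⇔ x has order 7 in GF(2)[x]/(f), i.e. x^(7/q) ≠ 1 for each prime q | 7.
x^(1) mod f = x.
None equal 1, so x has full order 7; f is primitive.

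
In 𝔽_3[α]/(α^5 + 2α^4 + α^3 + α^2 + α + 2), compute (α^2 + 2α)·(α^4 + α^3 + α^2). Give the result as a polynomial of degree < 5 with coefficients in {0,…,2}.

α^2 + 1

Multiply in 𝔽_3[α]: (α^2 + 2α)·(α^4 + α^3 + α^2) = α^6 + 2α^3.
Reduce using α^5 ≡ α^4 + 2α^3 + 2α^2 + 2α + 1 (mod α^5 + 2α^4 + α^3 + α^2 + α + 2).
Reduced: α^2 + 1.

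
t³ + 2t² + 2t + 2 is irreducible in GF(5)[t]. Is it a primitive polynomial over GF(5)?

Yes

Write f(t) = t³ + 2t² + 2t + 2.
|GF(5^3)^×| = 5^3 − 1 = 124. Prime factorization: 124 = 2^2·31.
f is primitive ⇔ t has order 124 in GF(5)[t]/(f), i.e. t^(124/q) ≠ 1 for each prime q | 124.
t^(62) mod f = 4.
t^(4) mod f = 2t² + 2t + 4.
None equal 1, so t has full order 124; f is primitive.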